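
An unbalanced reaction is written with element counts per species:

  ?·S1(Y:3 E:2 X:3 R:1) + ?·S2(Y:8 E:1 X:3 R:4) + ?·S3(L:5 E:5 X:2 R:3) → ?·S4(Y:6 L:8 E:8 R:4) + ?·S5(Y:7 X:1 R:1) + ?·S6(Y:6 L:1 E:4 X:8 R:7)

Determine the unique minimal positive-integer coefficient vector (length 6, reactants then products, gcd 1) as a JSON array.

Y: 3·3+6·8+4·0 = 57 | 2·6+3·7+4·6 = 57
L: 3·0+6·0+4·5 = 20 | 2·8+3·0+4·1 = 20
E: 3·2+6·1+4·5 = 32 | 2·8+3·0+4·4 = 32
X: 3·3+6·3+4·2 = 35 | 2·0+3·1+4·8 = 35
R: 3·1+6·4+4·3 = 39 | 2·4+3·1+4·7 = 39
gcd(3,6,4,2,3,4) = 1

Coefficients: [3, 6, 4, 2, 3, 4]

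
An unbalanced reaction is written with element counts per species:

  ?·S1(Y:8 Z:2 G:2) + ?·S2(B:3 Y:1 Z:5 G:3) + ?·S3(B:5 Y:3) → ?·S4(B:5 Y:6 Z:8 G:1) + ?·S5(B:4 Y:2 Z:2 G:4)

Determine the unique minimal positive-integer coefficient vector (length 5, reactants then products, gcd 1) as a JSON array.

Coefficients: [1, 4, 2, 2, 3]

B: 1·0+4·3+2·5 = 22 | 2·5+3·4 = 22
Y: 1·8+4·1+2·3 = 18 | 2·6+3·2 = 18
Z: 1·2+4·5+2·0 = 22 | 2·8+3·2 = 22
G: 1·2+4·3+2·0 = 14 | 2·1+3·4 = 14
gcd(1,4,2,2,3) = 1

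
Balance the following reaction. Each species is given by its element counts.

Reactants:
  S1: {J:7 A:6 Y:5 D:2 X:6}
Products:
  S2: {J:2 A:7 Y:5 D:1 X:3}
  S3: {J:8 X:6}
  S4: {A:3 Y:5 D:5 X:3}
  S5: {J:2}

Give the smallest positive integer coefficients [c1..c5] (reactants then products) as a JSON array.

Coefficients: [4, 3, 2, 1, 3]

J: 4·7 = 28 | 3·2+2·8+1·0+3·2 = 28
A: 4·6 = 24 | 3·7+2·0+1·3+3·0 = 24
Y: 4·5 = 20 | 3·5+2·0+1·5+3·0 = 20
D: 4·2 = 8 | 3·1+2·0+1·5+3·0 = 8
X: 4·6 = 24 | 3·3+2·6+1·3+3·0 = 24
gcd(4,3,2,1,3) = 1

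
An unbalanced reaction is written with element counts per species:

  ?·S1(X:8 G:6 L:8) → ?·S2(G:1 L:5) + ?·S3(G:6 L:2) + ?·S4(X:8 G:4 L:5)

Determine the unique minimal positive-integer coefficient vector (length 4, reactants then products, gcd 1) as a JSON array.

X: 4·8 = 32 | 2·0+1·0+4·8 = 32
G: 4·6 = 24 | 2·1+1·6+4·4 = 24
L: 4·8 = 32 | 2·5+1·2+4·5 = 32
gcd(4,2,1,4) = 1

Coefficients: [4, 2, 1, 4]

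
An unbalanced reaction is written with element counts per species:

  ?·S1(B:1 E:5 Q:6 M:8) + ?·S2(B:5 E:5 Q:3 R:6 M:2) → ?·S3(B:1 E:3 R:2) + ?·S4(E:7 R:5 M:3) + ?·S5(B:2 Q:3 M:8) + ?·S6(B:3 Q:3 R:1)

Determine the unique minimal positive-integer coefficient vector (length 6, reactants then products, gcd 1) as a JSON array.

Coefficients: [1, 3, 2, 2, 1, 4]

B: 1·1+3·5 = 16 | 2·1+2·0+1·2+4·3 = 16
E: 1·5+3·5 = 20 | 2·3+2·7+1·0+4·0 = 20
Q: 1·6+3·3 = 15 | 2·0+2·0+1·3+4·3 = 15
R: 1·0+3·6 = 18 | 2·2+2·5+1·0+4·1 = 18
M: 1·8+3·2 = 14 | 2·0+2·3+1·8+4·0 = 14
gcd(1,3,2,2,1,4) = 1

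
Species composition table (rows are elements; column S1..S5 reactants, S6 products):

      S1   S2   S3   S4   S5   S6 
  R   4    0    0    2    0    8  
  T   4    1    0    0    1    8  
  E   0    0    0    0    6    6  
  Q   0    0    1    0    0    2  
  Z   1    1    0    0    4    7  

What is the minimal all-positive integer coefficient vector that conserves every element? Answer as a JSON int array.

Coefficients: [4, 5, 6, 4, 3, 3]

R: 4·4+5·0+6·0+4·2+3·0 = 24 | 3·8 = 24
T: 4·4+5·1+6·0+4·0+3·1 = 24 | 3·8 = 24
E: 4·0+5·0+6·0+4·0+3·6 = 18 | 3·6 = 18
Q: 4·0+5·0+6·1+4·0+3·0 = 6 | 3·2 = 6
Z: 4·1+5·1+6·0+4·0+3·4 = 21 | 3·7 = 21
gcd(4,5,6,4,3,3) = 1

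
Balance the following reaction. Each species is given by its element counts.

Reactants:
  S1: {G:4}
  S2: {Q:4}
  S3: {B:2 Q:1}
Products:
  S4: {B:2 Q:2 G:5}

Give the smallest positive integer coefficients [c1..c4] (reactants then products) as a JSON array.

B: 5·0+1·0+4·2 = 8 | 4·2 = 8
Q: 5·0+1·4+4·1 = 8 | 4·2 = 8
G: 5·4+1·0+4·0 = 20 | 4·5 = 20
gcd(5,1,4,4) = 1

Coefficients: [5, 1, 4, 4]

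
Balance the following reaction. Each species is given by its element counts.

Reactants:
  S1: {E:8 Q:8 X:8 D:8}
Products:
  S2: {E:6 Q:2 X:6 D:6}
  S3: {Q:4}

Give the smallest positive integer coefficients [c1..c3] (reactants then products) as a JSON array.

Coefficients: [3, 4, 4]

E: 3·8 = 24 | 4·6+4·0 = 24
Q: 3·8 = 24 | 4·2+4·4 = 24
X: 3·8 = 24 | 4·6+4·0 = 24
D: 3·8 = 24 | 4·6+4·0 = 24
gcd(3,4,4) = 1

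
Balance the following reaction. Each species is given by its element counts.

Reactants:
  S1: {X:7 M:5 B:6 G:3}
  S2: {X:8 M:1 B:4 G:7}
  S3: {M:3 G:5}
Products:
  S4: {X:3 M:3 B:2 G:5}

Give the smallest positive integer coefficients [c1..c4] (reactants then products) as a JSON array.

X: 1·7+1·8+3·0 = 15 | 5·3 = 15
M: 1·5+1·1+3·3 = 15 | 5·3 = 15
B: 1·6+1·4+3·0 = 10 | 5·2 = 10
G: 1·3+1·7+3·5 = 25 | 5·5 = 25
gcd(1,1,3,5) = 1

Coefficients: [1, 1, 3, 5]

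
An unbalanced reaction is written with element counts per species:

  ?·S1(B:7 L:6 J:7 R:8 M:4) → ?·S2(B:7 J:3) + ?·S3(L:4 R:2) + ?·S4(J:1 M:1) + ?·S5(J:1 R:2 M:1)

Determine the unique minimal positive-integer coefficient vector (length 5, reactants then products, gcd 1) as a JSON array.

Coefficients: [2, 2, 3, 3, 5]

B: 2·7 = 14 | 2·7+3·0+3·0+5·0 = 14
L: 2·6 = 12 | 2·0+3·4+3·0+5·0 = 12
J: 2·7 = 14 | 2·3+3·0+3·1+5·1 = 14
R: 2·8 = 16 | 2·0+3·2+3·0+5·2 = 16
M: 2·4 = 8 | 2·0+3·0+3·1+5·1 = 8
gcd(2,2,3,3,5) = 1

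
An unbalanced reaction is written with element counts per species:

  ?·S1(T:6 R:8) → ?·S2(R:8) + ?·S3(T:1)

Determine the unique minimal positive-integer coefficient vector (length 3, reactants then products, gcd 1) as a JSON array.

Coefficients: [1, 1, 6]

T: 1·6 = 6 | 1·0+6·1 = 6
R: 1·8 = 8 | 1·8+6·0 = 8
gcd(1,1,6) = 1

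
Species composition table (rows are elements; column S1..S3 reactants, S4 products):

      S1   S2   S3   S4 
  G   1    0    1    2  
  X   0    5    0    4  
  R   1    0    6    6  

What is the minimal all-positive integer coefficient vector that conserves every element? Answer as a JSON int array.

G: 6·1+4·0+4·1 = 10 | 5·2 = 10
X: 6·0+4·5+4·0 = 20 | 5·4 = 20
R: 6·1+4·0+4·6 = 30 | 5·6 = 30
gcd(6,4,4,5) = 1

Coefficients: [6, 4, 4, 5]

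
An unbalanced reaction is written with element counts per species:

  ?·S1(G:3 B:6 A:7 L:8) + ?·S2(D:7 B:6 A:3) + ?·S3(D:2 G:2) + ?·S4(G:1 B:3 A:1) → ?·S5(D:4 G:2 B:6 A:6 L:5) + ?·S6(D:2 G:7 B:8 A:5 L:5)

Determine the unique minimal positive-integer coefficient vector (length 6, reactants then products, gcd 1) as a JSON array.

D: 5·0+2·7+6·2+4·0 = 26 | 5·4+3·2 = 26
G: 5·3+2·0+6·2+4·1 = 31 | 5·2+3·7 = 31
B: 5·6+2·6+6·0+4·3 = 54 | 5·6+3·8 = 54
A: 5·7+2·3+6·0+4·1 = 45 | 5·6+3·5 = 45
L: 5·8+2·0+6·0+4·0 = 40 | 5·5+3·5 = 40
gcd(5,2,6,4,5,3) = 1

Coefficients: [5, 2, 6, 4, 5, 3]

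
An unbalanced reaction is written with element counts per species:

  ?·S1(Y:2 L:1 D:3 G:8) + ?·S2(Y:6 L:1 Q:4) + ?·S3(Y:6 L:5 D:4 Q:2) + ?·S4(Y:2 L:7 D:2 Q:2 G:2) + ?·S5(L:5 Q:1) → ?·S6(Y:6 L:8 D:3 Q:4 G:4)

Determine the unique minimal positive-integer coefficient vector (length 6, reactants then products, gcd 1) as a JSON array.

Y: 2·2+3·6+1·6+4·2+2·0 = 36 | 6·6 = 36
L: 2·1+3·1+1·5+4·7+2·5 = 48 | 6·8 = 48
D: 2·3+3·0+1·4+4·2+2·0 = 18 | 6·3 = 18
Q: 2·0+3·4+1·2+4·2+2·1 = 24 | 6·4 = 24
G: 2·8+3·0+1·0+4·2+2·0 = 24 | 6·4 = 24
gcd(2,3,1,4,2,6) = 1

Coefficients: [2, 3, 1, 4, 2, 6]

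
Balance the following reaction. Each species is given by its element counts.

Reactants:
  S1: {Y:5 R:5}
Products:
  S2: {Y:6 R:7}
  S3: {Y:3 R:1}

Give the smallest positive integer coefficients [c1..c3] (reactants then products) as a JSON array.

Y: 3·5 = 15 | 2·6+1·3 = 15
R: 3·5 = 15 | 2·7+1·1 = 15
gcd(3,2,1) = 1

Coefficients: [3, 2, 1]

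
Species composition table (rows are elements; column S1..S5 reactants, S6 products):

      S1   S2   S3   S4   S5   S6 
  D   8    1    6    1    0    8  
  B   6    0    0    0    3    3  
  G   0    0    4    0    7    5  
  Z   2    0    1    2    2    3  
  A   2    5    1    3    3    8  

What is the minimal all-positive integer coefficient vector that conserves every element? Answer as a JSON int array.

D: 2·8+5·1+4·6+3·1+2·0 = 48 | 6·8 = 48
B: 2·6+5·0+4·0+3·0+2·3 = 18 | 6·3 = 18
G: 2·0+5·0+4·4+3·0+2·7 = 30 | 6·5 = 30
Z: 2·2+5·0+4·1+3·2+2·2 = 18 | 6·3 = 18
A: 2·2+5·5+4·1+3·3+2·3 = 48 | 6·8 = 48
gcd(2,5,4,3,2,6) = 1

Coefficients: [2, 5, 4, 3, 2, 6]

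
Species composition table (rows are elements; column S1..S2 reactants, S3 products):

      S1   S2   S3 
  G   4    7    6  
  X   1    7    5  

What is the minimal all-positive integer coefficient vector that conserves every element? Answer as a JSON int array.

Coefficients: [1, 2, 3]

G: 1·4+2·7 = 18 | 3·6 = 18
X: 1·1+2·7 = 15 | 3·5 = 15
gcd(1,2,3) = 1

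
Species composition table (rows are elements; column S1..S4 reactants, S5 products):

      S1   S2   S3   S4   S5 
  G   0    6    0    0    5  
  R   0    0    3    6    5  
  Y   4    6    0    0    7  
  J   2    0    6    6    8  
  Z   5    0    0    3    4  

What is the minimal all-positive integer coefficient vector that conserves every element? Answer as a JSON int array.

Coefficients: [3, 5, 4, 3, 6]

G: 3·0+5·6+4·0+3·0 = 30 | 6·5 = 30
R: 3·0+5·0+4·3+3·6 = 30 | 6·5 = 30
Y: 3·4+5·6+4·0+3·0 = 42 | 6·7 = 42
J: 3·2+5·0+4·6+3·6 = 48 | 6·8 = 48
Z: 3·5+5·0+4·0+3·3 = 24 | 6·4 = 24
gcd(3,5,4,3,6) = 1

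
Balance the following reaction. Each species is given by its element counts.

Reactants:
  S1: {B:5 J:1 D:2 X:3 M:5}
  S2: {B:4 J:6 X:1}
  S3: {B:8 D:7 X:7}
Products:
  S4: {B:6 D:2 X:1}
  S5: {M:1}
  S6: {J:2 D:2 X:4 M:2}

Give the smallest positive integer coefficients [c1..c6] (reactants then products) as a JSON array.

Coefficients: [2, 1, 2, 5, 2, 4]

B: 2·5+1·4+2·8 = 30 | 5·6+2·0+4·0 = 30
J: 2·1+1·6+2·0 = 8 | 5·0+2·0+4·2 = 8
D: 2·2+1·0+2·7 = 18 | 5·2+2·0+4·2 = 18
X: 2·3+1·1+2·7 = 21 | 5·1+2·0+4·4 = 21
M: 2·5+1·0+2·0 = 10 | 5·0+2·1+4·2 = 10
gcd(2,1,2,5,2,4) = 1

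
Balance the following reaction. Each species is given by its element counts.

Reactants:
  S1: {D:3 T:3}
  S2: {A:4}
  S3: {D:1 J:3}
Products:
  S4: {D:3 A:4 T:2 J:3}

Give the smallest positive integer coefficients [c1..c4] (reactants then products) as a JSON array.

D: 2·3+3·0+3·1 = 9 | 3·3 = 9
A: 2·0+3·4+3·0 = 12 | 3·4 = 12
T: 2·3+3·0+3·0 = 6 | 3·2 = 6
J: 2·0+3·0+3·3 = 9 | 3·3 = 9
gcd(2,3,3,3) = 1

Coefficients: [2, 3, 3, 3]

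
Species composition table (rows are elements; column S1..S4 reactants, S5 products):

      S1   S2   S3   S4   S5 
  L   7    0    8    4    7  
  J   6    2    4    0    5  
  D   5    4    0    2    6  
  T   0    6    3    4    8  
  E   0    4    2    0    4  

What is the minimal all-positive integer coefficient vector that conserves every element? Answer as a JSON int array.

L: 2·7+5·0+2·8+3·4 = 42 | 6·7 = 42
J: 2·6+5·2+2·4+3·0 = 30 | 6·5 = 30
D: 2·5+5·4+2·0+3·2 = 36 | 6·6 = 36
T: 2·0+5·6+2·3+3·4 = 48 | 6·8 = 48
E: 2·0+5·4+2·2+3·0 = 24 | 6·4 = 24
gcd(2,5,2,3,6) = 1

Coefficients: [2, 5, 2, 3, 6]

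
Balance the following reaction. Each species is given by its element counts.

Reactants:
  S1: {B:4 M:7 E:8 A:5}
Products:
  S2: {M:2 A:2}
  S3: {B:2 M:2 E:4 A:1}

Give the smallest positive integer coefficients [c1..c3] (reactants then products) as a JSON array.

Coefficients: [2, 3, 4]

B: 2·4 = 8 | 3·0+4·2 = 8
M: 2·7 = 14 | 3·2+4·2 = 14
E: 2·8 = 16 | 3·0+4·4 = 16
A: 2·5 = 10 | 3·2+4·1 = 10
gcd(2,3,4) = 1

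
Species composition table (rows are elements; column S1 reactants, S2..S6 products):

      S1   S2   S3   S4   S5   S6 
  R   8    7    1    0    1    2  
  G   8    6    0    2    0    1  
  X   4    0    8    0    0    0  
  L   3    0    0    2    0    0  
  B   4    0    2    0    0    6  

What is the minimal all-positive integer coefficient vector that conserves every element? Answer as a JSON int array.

R: 4·8 = 32 | 3·7+2·1+6·0+5·1+2·2 = 32
G: 4·8 = 32 | 3·6+2·0+6·2+5·0+2·1 = 32
X: 4·4 = 16 | 3·0+2·8+6·0+5·0+2·0 = 16
L: 4·3 = 12 | 3·0+2·0+6·2+5·0+2·0 = 12
B: 4·4 = 16 | 3·0+2·2+6·0+5·0+2·6 = 16
gcd(4,3,2,6,5,2) = 1

Coefficients: [4, 3, 2, 6, 5, 2]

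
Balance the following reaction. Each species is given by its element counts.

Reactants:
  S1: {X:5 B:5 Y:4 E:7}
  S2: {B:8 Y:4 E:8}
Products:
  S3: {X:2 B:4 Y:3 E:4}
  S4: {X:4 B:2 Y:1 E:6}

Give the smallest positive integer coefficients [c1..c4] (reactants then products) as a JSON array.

X: 4·5+1·0 = 20 | 6·2+2·4 = 20
B: 4·5+1·8 = 28 | 6·4+2·2 = 28
Y: 4·4+1·4 = 20 | 6·3+2·1 = 20
E: 4·7+1·8 = 36 | 6·4+2·6 = 36
gcd(4,1,6,2) = 1

Coefficients: [4, 1, 6, 2]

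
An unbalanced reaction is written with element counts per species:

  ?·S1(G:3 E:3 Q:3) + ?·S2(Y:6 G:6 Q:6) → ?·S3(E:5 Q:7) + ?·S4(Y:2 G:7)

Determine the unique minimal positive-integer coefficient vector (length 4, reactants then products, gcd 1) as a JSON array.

Y: 5·0+1·6 = 6 | 3·0+3·2 = 6
G: 5·3+1·6 = 21 | 3·0+3·7 = 21
E: 5·3+1·0 = 15 | 3·5+3·0 = 15
Q: 5·3+1·6 = 21 | 3·7+3·0 = 21
gcd(5,1,3,3) = 1

Coefficients: [5, 1, 3, 3]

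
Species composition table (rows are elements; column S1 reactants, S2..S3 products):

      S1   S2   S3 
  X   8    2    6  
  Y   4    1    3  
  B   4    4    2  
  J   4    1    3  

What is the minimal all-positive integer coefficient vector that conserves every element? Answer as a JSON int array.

X: 5·8 = 40 | 2·2+6·6 = 40
Y: 5·4 = 20 | 2·1+6·3 = 20
B: 5·4 = 20 | 2·4+6·2 = 20
J: 5·4 = 20 | 2·1+6·3 = 20
gcd(5,2,6) = 1

Coefficients: [5, 2, 6]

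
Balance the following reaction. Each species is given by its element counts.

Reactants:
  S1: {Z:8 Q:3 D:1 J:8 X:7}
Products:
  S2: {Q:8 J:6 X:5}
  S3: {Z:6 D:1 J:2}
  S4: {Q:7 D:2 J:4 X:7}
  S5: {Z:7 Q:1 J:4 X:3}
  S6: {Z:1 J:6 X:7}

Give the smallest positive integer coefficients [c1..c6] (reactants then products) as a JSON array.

Coefficients: [6, 1, 4, 1, 3, 3]

Z: 6·8 = 48 | 1·0+4·6+1·0+3·7+3·1 = 48
Q: 6·3 = 18 | 1·8+4·0+1·7+3·1+3·0 = 18
D: 6·1 = 6 | 1·0+4·1+1·2+3·0+3·0 = 6
J: 6·8 = 48 | 1·6+4·2+1·4+3·4+3·6 = 48
X: 6·7 = 42 | 1·5+4·0+1·7+3·3+3·7 = 42
gcd(6,1,4,1,3,3) = 1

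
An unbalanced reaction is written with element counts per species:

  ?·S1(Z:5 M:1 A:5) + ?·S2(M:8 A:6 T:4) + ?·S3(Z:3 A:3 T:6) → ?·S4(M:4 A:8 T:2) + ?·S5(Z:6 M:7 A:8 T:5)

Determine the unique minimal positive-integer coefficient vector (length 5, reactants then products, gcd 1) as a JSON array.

Z: 6·5+6·0+2·3 = 36 | 3·0+6·6 = 36
M: 6·1+6·8+2·0 = 54 | 3·4+6·7 = 54
A: 6·5+6·6+2·3 = 72 | 3·8+6·8 = 72
T: 6·0+6·4+2·6 = 36 | 3·2+6·5 = 36
gcd(6,6,2,3,6) = 1

Coefficients: [6, 6, 2, 3, 6]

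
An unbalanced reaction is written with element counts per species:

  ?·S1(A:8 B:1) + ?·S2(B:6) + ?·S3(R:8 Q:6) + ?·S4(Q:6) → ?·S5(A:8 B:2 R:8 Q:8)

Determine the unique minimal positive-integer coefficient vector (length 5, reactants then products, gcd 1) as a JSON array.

Coefficients: [6, 1, 6, 2, 6]

A: 6·8+1·0+6·0+2·0 = 48 | 6·8 = 48
B: 6·1+1·6+6·0+2·0 = 12 | 6·2 = 12
R: 6·0+1·0+6·8+2·0 = 48 | 6·8 = 48
Q: 6·0+1·0+6·6+2·6 = 48 | 6·8 = 48
gcd(6,1,6,2,6) = 1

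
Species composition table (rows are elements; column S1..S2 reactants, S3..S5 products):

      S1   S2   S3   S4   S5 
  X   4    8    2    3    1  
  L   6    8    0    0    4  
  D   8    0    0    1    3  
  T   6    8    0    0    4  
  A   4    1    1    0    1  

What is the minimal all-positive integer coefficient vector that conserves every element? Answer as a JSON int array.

X: 2·4+1·8 = 16 | 4·2+1·3+5·1 = 16
L: 2·6+1·8 = 20 | 4·0+1·0+5·4 = 20
D: 2·8+1·0 = 16 | 4·0+1·1+5·3 = 16
T: 2·6+1·8 = 20 | 4·0+1·0+5·4 = 20
A: 2·4+1·1 = 9 | 4·1+1·0+5·1 = 9
gcd(2,1,4,1,5) = 1

Coefficients: [2, 1, 4, 1, 5]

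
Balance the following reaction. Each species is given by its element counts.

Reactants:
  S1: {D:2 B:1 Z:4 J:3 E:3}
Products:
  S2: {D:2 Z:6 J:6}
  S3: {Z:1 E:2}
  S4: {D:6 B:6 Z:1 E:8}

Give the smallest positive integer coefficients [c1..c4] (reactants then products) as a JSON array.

D: 6·2 = 12 | 3·2+5·0+1·6 = 12
B: 6·1 = 6 | 3·0+5·0+1·6 = 6
Z: 6·4 = 24 | 3·6+5·1+1·1 = 24
J: 6·3 = 18 | 3·6+5·0+1·0 = 18
E: 6·3 = 18 | 3·0+5·2+1·8 = 18
gcd(6,3,5,1) = 1

Coefficients: [6, 3, 5, 1]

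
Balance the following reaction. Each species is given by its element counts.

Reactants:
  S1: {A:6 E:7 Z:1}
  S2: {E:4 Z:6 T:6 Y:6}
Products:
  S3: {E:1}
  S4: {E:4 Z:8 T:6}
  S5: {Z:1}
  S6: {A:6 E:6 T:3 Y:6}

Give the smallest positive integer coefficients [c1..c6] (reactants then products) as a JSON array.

A: 2·6+2·0 = 12 | 6·0+1·0+6·0+2·6 = 12
E: 2·7+2·4 = 22 | 6·1+1·4+6·0+2·6 = 22
Z: 2·1+2·6 = 14 | 6·0+1·8+6·1+2·0 = 14
T: 2·0+2·6 = 12 | 6·0+1·6+6·0+2·3 = 12
Y: 2·0+2·6 = 12 | 6·0+1·0+6·0+2·6 = 12
gcd(2,2,6,1,6,2) = 1

Coefficients: [2, 2, 6, 1, 6, 2]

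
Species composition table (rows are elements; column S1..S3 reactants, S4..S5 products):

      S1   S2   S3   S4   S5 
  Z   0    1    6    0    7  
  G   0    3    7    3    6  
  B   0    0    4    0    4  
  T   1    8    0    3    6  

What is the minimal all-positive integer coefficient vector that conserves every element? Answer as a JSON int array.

Z: 6·0+3·1+3·6 = 21 | 4·0+3·7 = 21
G: 6·0+3·3+3·7 = 30 | 4·3+3·6 = 30
B: 6·0+3·0+3·4 = 12 | 4·0+3·4 = 12
T: 6·1+3·8+3·0 = 30 | 4·3+3·6 = 30
gcd(6,3,3,4,3) = 1

Coefficients: [6, 3, 3, 4, 3]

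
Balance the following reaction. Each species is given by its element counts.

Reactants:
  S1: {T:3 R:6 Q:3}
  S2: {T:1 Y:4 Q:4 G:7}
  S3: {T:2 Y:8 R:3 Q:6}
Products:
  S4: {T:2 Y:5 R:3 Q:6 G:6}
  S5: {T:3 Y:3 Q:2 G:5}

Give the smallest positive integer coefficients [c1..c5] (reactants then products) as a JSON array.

Coefficients: [2, 5, 1, 5, 1]

T: 2·3+5·1+1·2 = 13 | 5·2+1·3 = 13
Y: 2·0+5·4+1·8 = 28 | 5·5+1·3 = 28
R: 2·6+5·0+1·3 = 15 | 5·3+1·0 = 15
Q: 2·3+5·4+1·6 = 32 | 5·6+1·2 = 32
G: 2·0+5·7+1·0 = 35 | 5·6+1·5 = 35
gcd(2,5,1,5,1) = 1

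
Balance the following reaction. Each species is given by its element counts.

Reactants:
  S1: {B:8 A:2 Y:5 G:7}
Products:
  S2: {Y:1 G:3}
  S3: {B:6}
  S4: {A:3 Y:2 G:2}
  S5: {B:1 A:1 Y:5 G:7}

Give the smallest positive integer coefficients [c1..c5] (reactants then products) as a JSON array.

Coefficients: [5, 1, 6, 2, 4]

B: 5·8 = 40 | 1·0+6·6+2·0+4·1 = 40
A: 5·2 = 10 | 1·0+6·0+2·3+4·1 = 10
Y: 5·5 = 25 | 1·1+6·0+2·2+4·5 = 25
G: 5·7 = 35 | 1·3+6·0+2·2+4·7 = 35
gcd(5,1,6,2,4) = 1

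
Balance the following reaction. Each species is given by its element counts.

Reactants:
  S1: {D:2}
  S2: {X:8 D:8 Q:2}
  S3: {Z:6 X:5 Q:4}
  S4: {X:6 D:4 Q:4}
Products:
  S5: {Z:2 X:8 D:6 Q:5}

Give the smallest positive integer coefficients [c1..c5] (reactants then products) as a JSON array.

Coefficients: [4, 1, 2, 5, 6]

Z: 4·0+1·0+2·6+5·0 = 12 | 6·2 = 12
X: 4·0+1·8+2·5+5·6 = 48 | 6·8 = 48
D: 4·2+1·8+2·0+5·4 = 36 | 6·6 = 36
Q: 4·0+1·2+2·4+5·4 = 30 | 6·5 = 30
gcd(4,1,2,5,6) = 1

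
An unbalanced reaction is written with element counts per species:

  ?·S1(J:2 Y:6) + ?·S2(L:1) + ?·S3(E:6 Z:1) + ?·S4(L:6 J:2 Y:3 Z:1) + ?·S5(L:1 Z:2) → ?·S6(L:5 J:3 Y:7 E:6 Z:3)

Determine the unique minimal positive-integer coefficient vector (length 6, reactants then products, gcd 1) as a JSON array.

L: 5·0+2·1+6·0+4·6+4·1 = 30 | 6·5 = 30
J: 5·2+2·0+6·0+4·2+4·0 = 18 | 6·3 = 18
Y: 5·6+2·0+6·0+4·3+4·0 = 42 | 6·7 = 42
E: 5·0+2·0+6·6+4·0+4·0 = 36 | 6·6 = 36
Z: 5·0+2·0+6·1+4·1+4·2 = 18 | 6·3 = 18
gcd(5,2,6,4,4,6) = 1

Coefficients: [5, 2, 6, 4, 4, 6]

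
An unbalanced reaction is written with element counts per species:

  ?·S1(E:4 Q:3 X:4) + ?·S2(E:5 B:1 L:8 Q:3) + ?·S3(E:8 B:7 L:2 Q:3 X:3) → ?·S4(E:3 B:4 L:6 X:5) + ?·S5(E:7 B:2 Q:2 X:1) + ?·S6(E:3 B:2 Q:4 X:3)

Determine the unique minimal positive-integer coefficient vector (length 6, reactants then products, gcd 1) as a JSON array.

Coefficients: [6, 1, 5, 3, 6, 6]

E: 6·4+1·5+5·8 = 69 | 3·3+6·7+6·3 = 69
B: 6·0+1·1+5·7 = 36 | 3·4+6·2+6·2 = 36
L: 6·0+1·8+5·2 = 18 | 3·6+6·0+6·0 = 18
Q: 6·3+1·3+5·3 = 36 | 3·0+6·2+6·4 = 36
X: 6·4+1·0+5·3 = 39 | 3·5+6·1+6·3 = 39
gcd(6,1,5,3,6,6) = 1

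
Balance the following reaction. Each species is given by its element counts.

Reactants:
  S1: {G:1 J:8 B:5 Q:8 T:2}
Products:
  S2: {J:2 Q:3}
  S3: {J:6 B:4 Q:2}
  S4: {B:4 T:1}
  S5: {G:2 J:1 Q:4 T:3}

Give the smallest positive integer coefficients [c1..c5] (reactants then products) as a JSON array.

G: 4·1 = 4 | 6·0+3·0+2·0+2·2 = 4
J: 4·8 = 32 | 6·2+3·6+2·0+2·1 = 32
B: 4·5 = 20 | 6·0+3·4+2·4+2·0 = 20
Q: 4·8 = 32 | 6·3+3·2+2·0+2·4 = 32
T: 4·2 = 8 | 6·0+3·0+2·1+2·3 = 8
gcd(4,6,3,2,2) = 1

Coefficients: [4, 6, 3, 2, 2]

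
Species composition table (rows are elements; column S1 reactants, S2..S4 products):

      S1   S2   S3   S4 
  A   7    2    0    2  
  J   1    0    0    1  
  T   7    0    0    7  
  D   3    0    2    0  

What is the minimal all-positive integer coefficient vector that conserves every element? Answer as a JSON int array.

A: 2·7 = 14 | 5·2+3·0+2·2 = 14
J: 2·1 = 2 | 5·0+3·0+2·1 = 2
T: 2·7 = 14 | 5·0+3·0+2·7 = 14
D: 2·3 = 6 | 5·0+3·2+2·0 = 6
gcd(2,5,3,2) = 1

Coefficients: [2, 5, 3, 2]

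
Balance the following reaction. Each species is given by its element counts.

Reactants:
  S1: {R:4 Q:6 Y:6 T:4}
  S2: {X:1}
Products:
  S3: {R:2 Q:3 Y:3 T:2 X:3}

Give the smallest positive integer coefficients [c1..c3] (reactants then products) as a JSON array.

Coefficients: [1, 6, 2]

R: 1·4+6·0 = 4 | 2·2 = 4
Q: 1·6+6·0 = 6 | 2·3 = 6
Y: 1·6+6·0 = 6 | 2·3 = 6
T: 1·4+6·0 = 4 | 2·2 = 4
X: 1·0+6·1 = 6 | 2·3 = 6
gcd(1,6,2) = 1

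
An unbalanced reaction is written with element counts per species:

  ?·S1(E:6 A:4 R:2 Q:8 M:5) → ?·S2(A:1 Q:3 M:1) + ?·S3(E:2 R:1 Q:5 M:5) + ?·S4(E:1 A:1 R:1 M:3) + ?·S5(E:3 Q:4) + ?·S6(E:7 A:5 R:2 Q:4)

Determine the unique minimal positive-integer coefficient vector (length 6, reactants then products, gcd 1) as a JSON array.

Coefficients: [5, 5, 1, 5, 3, 2]

E: 5·6 = 30 | 5·0+1·2+5·1+3·3+2·7 = 30
A: 5·4 = 20 | 5·1+1·0+5·1+3·0+2·5 = 20
R: 5·2 = 10 | 5·0+1·1+5·1+3·0+2·2 = 10
Q: 5·8 = 40 | 5·3+1·5+5·0+3·4+2·4 = 40
M: 5·5 = 25 | 5·1+1·5+5·3+3·0+2·0 = 25
gcd(5,5,1,5,3,2) = 1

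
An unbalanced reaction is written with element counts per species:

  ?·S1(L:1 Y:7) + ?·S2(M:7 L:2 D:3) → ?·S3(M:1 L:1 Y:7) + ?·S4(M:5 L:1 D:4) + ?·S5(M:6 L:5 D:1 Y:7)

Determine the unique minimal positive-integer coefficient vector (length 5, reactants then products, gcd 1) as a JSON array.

M: 6·0+3·7 = 21 | 5·1+2·5+1·6 = 21
L: 6·1+3·2 = 12 | 5·1+2·1+1·5 = 12
D: 6·0+3·3 = 9 | 5·0+2·4+1·1 = 9
Y: 6·7+3·0 = 42 | 5·7+2·0+1·7 = 42
gcd(6,3,5,2,1) = 1

Coefficients: [6, 3, 5, 2, 1]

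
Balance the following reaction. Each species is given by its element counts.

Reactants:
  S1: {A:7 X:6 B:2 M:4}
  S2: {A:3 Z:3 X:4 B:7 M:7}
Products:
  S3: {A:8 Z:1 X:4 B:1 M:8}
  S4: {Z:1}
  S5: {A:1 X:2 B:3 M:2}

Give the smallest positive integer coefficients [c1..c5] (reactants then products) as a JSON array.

Coefficients: [1, 2, 1, 5, 5]

A: 1·7+2·3 = 13 | 1·8+5·0+5·1 = 13
Z: 1·0+2·3 = 6 | 1·1+5·1+5·0 = 6
X: 1·6+2·4 = 14 | 1·4+5·0+5·2 = 14
B: 1·2+2·7 = 16 | 1·1+5·0+5·3 = 16
M: 1·4+2·7 = 18 | 1·8+5·0+5·2 = 18
gcd(1,2,1,5,5) = 1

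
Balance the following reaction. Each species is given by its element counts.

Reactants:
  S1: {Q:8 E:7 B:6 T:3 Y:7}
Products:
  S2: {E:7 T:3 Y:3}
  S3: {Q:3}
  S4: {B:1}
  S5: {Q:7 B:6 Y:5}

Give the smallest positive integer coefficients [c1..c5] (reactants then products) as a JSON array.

Q: 5·8 = 40 | 5·0+4·3+6·0+4·7 = 40
E: 5·7 = 35 | 5·7+4·0+6·0+4·0 = 35
B: 5·6 = 30 | 5·0+4·0+6·1+4·6 = 30
T: 5·3 = 15 | 5·3+4·0+6·0+4·0 = 15
Y: 5·7 = 35 | 5·3+4·0+6·0+4·5 = 35
gcd(5,5,4,6,4) = 1

Coefficients: [5, 5, 4, 6, 4]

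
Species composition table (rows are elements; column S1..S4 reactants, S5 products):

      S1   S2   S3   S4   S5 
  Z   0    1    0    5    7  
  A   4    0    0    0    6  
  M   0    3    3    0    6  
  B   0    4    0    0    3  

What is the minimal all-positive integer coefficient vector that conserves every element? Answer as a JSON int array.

Z: 6·0+3·1+5·0+5·5 = 28 | 4·7 = 28
A: 6·4+3·0+5·0+5·0 = 24 | 4·6 = 24
M: 6·0+3·3+5·3+5·0 = 24 | 4·6 = 24
B: 6·0+3·4+5·0+5·0 = 12 | 4·3 = 12
gcd(6,3,5,5,4) = 1

Coefficients: [6, 3, 5, 5, 4]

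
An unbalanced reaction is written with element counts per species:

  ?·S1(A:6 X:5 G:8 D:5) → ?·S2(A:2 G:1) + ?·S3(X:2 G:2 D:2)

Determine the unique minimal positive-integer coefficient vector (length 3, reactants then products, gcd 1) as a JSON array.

Coefficients: [2, 6, 5]

A: 2·6 = 12 | 6·2+5·0 = 12
X: 2·5 = 10 | 6·0+5·2 = 10
G: 2·8 = 16 | 6·1+5·2 = 16
D: 2·5 = 10 | 6·0+5·2 = 10
gcd(2,6,5) = 1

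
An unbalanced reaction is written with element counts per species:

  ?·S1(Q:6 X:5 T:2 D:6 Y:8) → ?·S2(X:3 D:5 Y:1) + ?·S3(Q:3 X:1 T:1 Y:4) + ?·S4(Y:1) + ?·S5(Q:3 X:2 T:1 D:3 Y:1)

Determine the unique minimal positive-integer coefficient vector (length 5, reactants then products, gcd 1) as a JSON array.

Coefficients: [4, 3, 5, 6, 3]

Q: 4·6 = 24 | 3·0+5·3+6·0+3·3 = 24
X: 4·5 = 20 | 3·3+5·1+6·0+3·2 = 20
T: 4·2 = 8 | 3·0+5·1+6·0+3·1 = 8
D: 4·6 = 24 | 3·5+5·0+6·0+3·3 = 24
Y: 4·8 = 32 | 3·1+5·4+6·1+3·1 = 32
gcd(4,3,5,6,3) = 1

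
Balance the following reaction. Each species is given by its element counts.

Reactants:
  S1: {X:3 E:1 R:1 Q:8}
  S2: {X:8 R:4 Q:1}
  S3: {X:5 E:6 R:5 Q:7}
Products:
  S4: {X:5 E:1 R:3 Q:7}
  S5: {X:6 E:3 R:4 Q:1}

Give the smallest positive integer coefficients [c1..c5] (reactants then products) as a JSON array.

X: 1·3+4·8+3·5 = 50 | 4·5+5·6 = 50
E: 1·1+4·0+3·6 = 19 | 4·1+5·3 = 19
R: 1·1+4·4+3·5 = 32 | 4·3+5·4 = 32
Q: 1·8+4·1+3·7 = 33 | 4·7+5·1 = 33
gcd(1,4,3,4,5) = 1

Coefficients: [1, 4, 3, 4, 5]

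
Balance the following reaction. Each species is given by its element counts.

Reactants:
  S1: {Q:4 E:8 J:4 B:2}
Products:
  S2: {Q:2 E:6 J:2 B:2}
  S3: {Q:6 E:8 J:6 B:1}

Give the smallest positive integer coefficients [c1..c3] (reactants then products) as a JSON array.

Q: 5·4 = 20 | 4·2+2·6 = 20
E: 5·8 = 40 | 4·6+2·8 = 40
J: 5·4 = 20 | 4·2+2·6 = 20
B: 5·2 = 10 | 4·2+2·1 = 10
gcd(5,4,2) = 1

Coefficients: [5, 4, 2]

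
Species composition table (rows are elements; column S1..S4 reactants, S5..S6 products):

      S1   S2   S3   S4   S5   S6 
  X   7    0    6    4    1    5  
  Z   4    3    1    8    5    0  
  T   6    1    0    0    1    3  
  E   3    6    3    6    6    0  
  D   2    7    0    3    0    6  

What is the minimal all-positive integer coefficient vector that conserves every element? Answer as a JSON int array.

Coefficients: [3, 3, 1, 1, 6, 5]

X: 3·7+3·0+1·6+1·4 = 31 | 6·1+5·5 = 31
Z: 3·4+3·3+1·1+1·8 = 30 | 6·5+5·0 = 30
T: 3·6+3·1+1·0+1·0 = 21 | 6·1+5·3 = 21
E: 3·3+3·6+1·3+1·6 = 36 | 6·6+5·0 = 36
D: 3·2+3·7+1·0+1·3 = 30 | 6·0+5·6 = 30
gcd(3,3,1,1,6,5) = 1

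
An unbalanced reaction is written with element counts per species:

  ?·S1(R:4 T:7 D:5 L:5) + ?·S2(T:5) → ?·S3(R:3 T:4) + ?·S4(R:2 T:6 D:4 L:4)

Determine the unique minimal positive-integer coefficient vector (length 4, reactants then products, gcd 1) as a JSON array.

Coefficients: [4, 2, 2, 5]

R: 4·4+2·0 = 16 | 2·3+5·2 = 16
T: 4·7+2·5 = 38 | 2·4+5·6 = 38
D: 4·5+2·0 = 20 | 2·0+5·4 = 20
L: 4·5+2·0 = 20 | 2·0+5·4 = 20
gcd(4,2,2,5) = 1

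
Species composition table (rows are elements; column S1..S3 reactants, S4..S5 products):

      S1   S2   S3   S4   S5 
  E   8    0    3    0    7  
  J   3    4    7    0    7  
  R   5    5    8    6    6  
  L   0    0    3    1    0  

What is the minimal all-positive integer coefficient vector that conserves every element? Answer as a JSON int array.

Coefficients: [4, 4, 1, 3, 5]

E: 4·8+4·0+1·3 = 35 | 3·0+5·7 = 35
J: 4·3+4·4+1·7 = 35 | 3·0+5·7 = 35
R: 4·5+4·5+1·8 = 48 | 3·6+5·6 = 48
L: 4·0+4·0+1·3 = 3 | 3·1+5·0 = 3
gcd(4,4,1,3,5) = 1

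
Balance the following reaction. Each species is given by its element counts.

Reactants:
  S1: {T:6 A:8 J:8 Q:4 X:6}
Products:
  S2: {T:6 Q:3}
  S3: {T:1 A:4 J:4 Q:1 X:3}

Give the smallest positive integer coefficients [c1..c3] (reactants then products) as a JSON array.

T: 3·6 = 18 | 2·6+6·1 = 18
A: 3·8 = 24 | 2·0+6·4 = 24
J: 3·8 = 24 | 2·0+6·4 = 24
Q: 3·4 = 12 | 2·3+6·1 = 12
X: 3·6 = 18 | 2·0+6·3 = 18
gcd(3,2,6) = 1

Coefficients: [3, 2, 6]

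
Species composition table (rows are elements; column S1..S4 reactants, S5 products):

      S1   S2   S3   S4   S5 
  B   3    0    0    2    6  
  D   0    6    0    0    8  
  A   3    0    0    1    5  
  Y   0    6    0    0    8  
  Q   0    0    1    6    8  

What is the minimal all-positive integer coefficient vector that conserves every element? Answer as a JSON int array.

Coefficients: [4, 4, 6, 3, 3]

B: 4·3+4·0+6·0+3·2 = 18 | 3·6 = 18
D: 4·0+4·6+6·0+3·0 = 24 | 3·8 = 24
A: 4·3+4·0+6·0+3·1 = 15 | 3·5 = 15
Y: 4·0+4·6+6·0+3·0 = 24 | 3·8 = 24
Q: 4·0+4·0+6·1+3·6 = 24 | 3·8 = 24
gcd(4,4,6,3,3) = 1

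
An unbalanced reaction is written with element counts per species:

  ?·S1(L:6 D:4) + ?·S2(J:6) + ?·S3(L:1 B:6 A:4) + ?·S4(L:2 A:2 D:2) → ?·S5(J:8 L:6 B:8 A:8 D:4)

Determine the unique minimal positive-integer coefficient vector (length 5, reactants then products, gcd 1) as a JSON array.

Coefficients: [1, 4, 4, 4, 3]

J: 1·0+4·6+4·0+4·0 = 24 | 3·8 = 24
L: 1·6+4·0+4·1+4·2 = 18 | 3·6 = 18
B: 1·0+4·0+4·6+4·0 = 24 | 3·8 = 24
A: 1·0+4·0+4·4+4·2 = 24 | 3·8 = 24
D: 1·4+4·0+4·0+4·2 = 12 | 3·4 = 12
gcd(1,4,4,4,3) = 1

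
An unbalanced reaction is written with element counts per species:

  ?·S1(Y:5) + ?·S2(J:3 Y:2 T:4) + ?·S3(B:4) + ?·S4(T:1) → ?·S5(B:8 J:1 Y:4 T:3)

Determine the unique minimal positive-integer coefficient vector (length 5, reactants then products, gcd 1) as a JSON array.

B: 2·0+1·0+6·4+5·0 = 24 | 3·8 = 24
J: 2·0+1·3+6·0+5·0 = 3 | 3·1 = 3
Y: 2·5+1·2+6·0+5·0 = 12 | 3·4 = 12
T: 2·0+1·4+6·0+5·1 = 9 | 3·3 = 9
gcd(2,1,6,5,3) = 1

Coefficients: [2, 1, 6, 5, 3]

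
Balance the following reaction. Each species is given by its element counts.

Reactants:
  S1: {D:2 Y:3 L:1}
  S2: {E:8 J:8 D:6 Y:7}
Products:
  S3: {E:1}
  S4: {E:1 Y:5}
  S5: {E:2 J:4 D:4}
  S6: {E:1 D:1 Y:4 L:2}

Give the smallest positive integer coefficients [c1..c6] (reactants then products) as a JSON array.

Coefficients: [4, 3, 5, 5, 6, 2]

E: 4·0+3·8 = 24 | 5·1+5·1+6·2+2·1 = 24
J: 4·0+3·8 = 24 | 5·0+5·0+6·4+2·0 = 24
D: 4·2+3·6 = 26 | 5·0+5·0+6·4+2·1 = 26
Y: 4·3+3·7 = 33 | 5·0+5·5+6·0+2·4 = 33
L: 4·1+3·0 = 4 | 5·0+5·0+6·0+2·2 = 4
gcd(4,3,5,5,6,2) = 1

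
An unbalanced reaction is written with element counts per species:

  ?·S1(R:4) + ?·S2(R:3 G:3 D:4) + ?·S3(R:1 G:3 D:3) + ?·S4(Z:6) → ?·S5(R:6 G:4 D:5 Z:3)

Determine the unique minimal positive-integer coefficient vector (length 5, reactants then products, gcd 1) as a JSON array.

Coefficients: [4, 6, 2, 3, 6]

R: 4·4+6·3+2·1+3·0 = 36 | 6·6 = 36
G: 4·0+6·3+2·3+3·0 = 24 | 6·4 = 24
D: 4·0+6·4+2·3+3·0 = 30 | 6·5 = 30
Z: 4·0+6·0+2·0+3·6 = 18 | 6·3 = 18
gcd(4,6,2,3,6) = 1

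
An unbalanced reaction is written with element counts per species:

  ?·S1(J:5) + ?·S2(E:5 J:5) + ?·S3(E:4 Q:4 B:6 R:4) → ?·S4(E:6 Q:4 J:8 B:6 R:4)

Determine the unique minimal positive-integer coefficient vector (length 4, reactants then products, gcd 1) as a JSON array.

E: 6·0+2·5+5·4 = 30 | 5·6 = 30
Q: 6·0+2·0+5·4 = 20 | 5·4 = 20
J: 6·5+2·5+5·0 = 40 | 5·8 = 40
B: 6·0+2·0+5·6 = 30 | 5·6 = 30
R: 6·0+2·0+5·4 = 20 | 5·4 = 20
gcd(6,2,5,5) = 1

Coefficients: [6, 2, 5, 5]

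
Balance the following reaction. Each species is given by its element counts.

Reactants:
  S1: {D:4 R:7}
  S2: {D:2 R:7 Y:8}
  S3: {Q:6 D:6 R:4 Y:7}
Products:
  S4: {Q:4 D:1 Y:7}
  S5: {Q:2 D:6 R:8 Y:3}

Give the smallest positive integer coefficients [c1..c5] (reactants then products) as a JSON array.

Q: 3·0+1·0+3·6 = 18 | 2·4+5·2 = 18
D: 3·4+1·2+3·6 = 32 | 2·1+5·6 = 32
R: 3·7+1·7+3·4 = 40 | 2·0+5·8 = 40
Y: 3·0+1·8+3·7 = 29 | 2·7+5·3 = 29
gcd(3,1,3,2,5) = 1

Coefficients: [3, 1, 3, 2, 5]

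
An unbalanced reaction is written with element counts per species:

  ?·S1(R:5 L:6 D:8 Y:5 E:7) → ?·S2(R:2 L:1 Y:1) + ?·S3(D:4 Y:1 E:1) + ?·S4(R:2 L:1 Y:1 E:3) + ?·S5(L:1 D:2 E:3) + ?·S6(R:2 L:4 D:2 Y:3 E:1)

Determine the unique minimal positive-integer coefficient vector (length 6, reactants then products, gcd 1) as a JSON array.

Coefficients: [4, 5, 4, 2, 5, 3]

R: 4·5 = 20 | 5·2+4·0+2·2+5·0+3·2 = 20
L: 4·6 = 24 | 5·1+4·0+2·1+5·1+3·4 = 24
D: 4·8 = 32 | 5·0+4·4+2·0+5·2+3·2 = 32
Y: 4·5 = 20 | 5·1+4·1+2·1+5·0+3·3 = 20
E: 4·7 = 28 | 5·0+4·1+2·3+5·3+3·1 = 28
gcd(4,5,4,2,5,3) = 1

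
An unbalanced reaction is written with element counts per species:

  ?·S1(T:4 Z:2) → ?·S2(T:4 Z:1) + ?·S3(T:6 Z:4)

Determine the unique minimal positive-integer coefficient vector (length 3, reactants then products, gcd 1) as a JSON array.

T: 5·4 = 20 | 2·4+2·6 = 20
Z: 5·2 = 10 | 2·1+2·4 = 10
gcd(5,2,2) = 1

Coefficients: [5, 2, 2]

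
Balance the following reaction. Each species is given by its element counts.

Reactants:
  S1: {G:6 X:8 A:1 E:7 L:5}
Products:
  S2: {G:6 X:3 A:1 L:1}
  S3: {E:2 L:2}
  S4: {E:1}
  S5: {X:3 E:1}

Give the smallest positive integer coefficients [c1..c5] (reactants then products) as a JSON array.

Coefficients: [3, 3, 6, 4, 5]

G: 3·6 = 18 | 3·6+6·0+4·0+5·0 = 18
X: 3·8 = 24 | 3·3+6·0+4·0+5·3 = 24
A: 3·1 = 3 | 3·1+6·0+4·0+5·0 = 3
E: 3·7 = 21 | 3·0+6·2+4·1+5·1 = 21
L: 3·5 = 15 | 3·1+6·2+4·0+5·0 = 15
gcd(3,3,6,4,5) = 1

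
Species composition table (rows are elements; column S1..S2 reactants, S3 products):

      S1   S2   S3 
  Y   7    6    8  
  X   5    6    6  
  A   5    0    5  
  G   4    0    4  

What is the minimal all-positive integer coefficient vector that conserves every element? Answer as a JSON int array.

Coefficients: [6, 1, 6]

Y: 6·7+1·6 = 48 | 6·8 = 48
X: 6·5+1·6 = 36 | 6·6 = 36
A: 6·5+1·0 = 30 | 6·5 = 30
G: 6·4+1·0 = 24 | 6·4 = 24
gcd(6,1,6) = 1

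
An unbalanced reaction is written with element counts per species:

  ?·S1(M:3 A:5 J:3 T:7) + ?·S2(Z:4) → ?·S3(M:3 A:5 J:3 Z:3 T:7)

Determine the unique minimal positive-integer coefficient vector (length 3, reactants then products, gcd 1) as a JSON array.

M: 4·3+3·0 = 12 | 4·3 = 12
A: 4·5+3·0 = 20 | 4·5 = 20
J: 4·3+3·0 = 12 | 4·3 = 12
Z: 4·0+3·4 = 12 | 4·3 = 12
T: 4·7+3·0 = 28 | 4·7 = 28
gcd(4,3,4) = 1

Coefficients: [4, 3, 4]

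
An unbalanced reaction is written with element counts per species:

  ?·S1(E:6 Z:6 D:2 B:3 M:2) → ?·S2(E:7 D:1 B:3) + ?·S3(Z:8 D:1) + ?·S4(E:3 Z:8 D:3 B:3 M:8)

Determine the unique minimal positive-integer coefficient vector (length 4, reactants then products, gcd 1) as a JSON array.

Coefficients: [4, 3, 2, 1]

E: 4·6 = 24 | 3·7+2·0+1·3 = 24
Z: 4·6 = 24 | 3·0+2·8+1·8 = 24
D: 4·2 = 8 | 3·1+2·1+1·3 = 8
B: 4·3 = 12 | 3·3+2·0+1·3 = 12
M: 4·2 = 8 | 3·0+2·0+1·8 = 8
gcd(4,3,2,1) = 1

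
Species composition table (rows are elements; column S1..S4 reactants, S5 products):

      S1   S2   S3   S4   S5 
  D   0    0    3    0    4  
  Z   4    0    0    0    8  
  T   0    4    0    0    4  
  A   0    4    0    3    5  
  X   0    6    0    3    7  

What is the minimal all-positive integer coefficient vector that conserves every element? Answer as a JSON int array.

Coefficients: [6, 3, 4, 1, 3]

D: 6·0+3·0+4·3+1·0 = 12 | 3·4 = 12
Z: 6·4+3·0+4·0+1·0 = 24 | 3·8 = 24
T: 6·0+3·4+4·0+1·0 = 12 | 3·4 = 12
A: 6·0+3·4+4·0+1·3 = 15 | 3·5 = 15
X: 6·0+3·6+4·0+1·3 = 21 | 3·7 = 21
gcd(6,3,4,1,3) = 1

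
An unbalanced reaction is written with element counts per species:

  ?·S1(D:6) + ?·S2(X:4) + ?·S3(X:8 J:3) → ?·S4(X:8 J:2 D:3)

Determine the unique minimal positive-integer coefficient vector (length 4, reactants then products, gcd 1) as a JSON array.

X: 3·0+4·4+4·8 = 48 | 6·8 = 48
J: 3·0+4·0+4·3 = 12 | 6·2 = 12
D: 3·6+4·0+4·0 = 18 | 6·3 = 18
gcd(3,4,4,6) = 1

Coefficients: [3, 4, 4, 6]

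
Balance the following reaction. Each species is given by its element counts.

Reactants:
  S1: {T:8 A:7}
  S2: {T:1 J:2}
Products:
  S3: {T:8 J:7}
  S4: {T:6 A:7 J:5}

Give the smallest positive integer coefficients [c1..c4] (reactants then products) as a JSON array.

Coefficients: [1, 6, 1, 1]

T: 1·8+6·1 = 14 | 1·8+1·6 = 14
A: 1·7+6·0 = 7 | 1·0+1·7 = 7
J: 1·0+6·2 = 12 | 1·7+1·5 = 12
gcd(1,6,1,1) = 1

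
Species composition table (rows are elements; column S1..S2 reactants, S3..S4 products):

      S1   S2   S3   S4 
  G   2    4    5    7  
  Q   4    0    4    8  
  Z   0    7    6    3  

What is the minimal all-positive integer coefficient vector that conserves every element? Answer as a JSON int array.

G: 5·2+3·4 = 22 | 3·5+1·7 = 22
Q: 5·4+3·0 = 20 | 3·4+1·8 = 20
Z: 5·0+3·7 = 21 | 3·6+1·3 = 21
gcd(5,3,3,1) = 1

Coefficients: [5, 3, 3, 1]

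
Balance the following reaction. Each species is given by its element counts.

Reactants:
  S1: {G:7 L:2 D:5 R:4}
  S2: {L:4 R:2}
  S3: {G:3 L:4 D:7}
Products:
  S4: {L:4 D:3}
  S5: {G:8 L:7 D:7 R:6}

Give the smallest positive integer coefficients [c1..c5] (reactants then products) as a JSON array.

Coefficients: [1, 4, 3, 4, 2]

G: 1·7+4·0+3·3 = 16 | 4·0+2·8 = 16
L: 1·2+4·4+3·4 = 30 | 4·4+2·7 = 30
D: 1·5+4·0+3·7 = 26 | 4·3+2·7 = 26
R: 1·4+4·2+3·0 = 12 | 4·0+2·6 = 12
gcd(1,4,3,4,2) = 1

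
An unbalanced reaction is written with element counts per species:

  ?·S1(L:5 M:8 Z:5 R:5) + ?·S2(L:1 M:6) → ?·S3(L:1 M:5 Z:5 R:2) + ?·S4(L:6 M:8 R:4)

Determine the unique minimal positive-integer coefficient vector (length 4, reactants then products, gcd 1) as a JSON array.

Coefficients: [4, 2, 4, 3]

L: 4·5+2·1 = 22 | 4·1+3·6 = 22
M: 4·8+2·6 = 44 | 4·5+3·8 = 44
Z: 4·5+2·0 = 20 | 4·5+3·0 = 20
R: 4·5+2·0 = 20 | 4·2+3·4 = 20
gcd(4,2,4,3) = 1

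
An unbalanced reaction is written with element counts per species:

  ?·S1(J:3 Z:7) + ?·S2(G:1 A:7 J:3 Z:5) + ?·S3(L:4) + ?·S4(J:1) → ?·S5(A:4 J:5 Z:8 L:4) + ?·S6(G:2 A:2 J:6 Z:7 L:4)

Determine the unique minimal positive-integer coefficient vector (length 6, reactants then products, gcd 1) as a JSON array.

Coefficients: [3, 2, 4, 6, 3, 1]

G: 3·0+2·1+4·0+6·0 = 2 | 3·0+1·2 = 2
A: 3·0+2·7+4·0+6·0 = 14 | 3·4+1·2 = 14
J: 3·3+2·3+4·0+6·1 = 21 | 3·5+1·6 = 21
Z: 3·7+2·5+4·0+6·0 = 31 | 3·8+1·7 = 31
L: 3·0+2·0+4·4+6·0 = 16 | 3·4+1·4 = 16
gcd(3,2,4,6,3,1) = 1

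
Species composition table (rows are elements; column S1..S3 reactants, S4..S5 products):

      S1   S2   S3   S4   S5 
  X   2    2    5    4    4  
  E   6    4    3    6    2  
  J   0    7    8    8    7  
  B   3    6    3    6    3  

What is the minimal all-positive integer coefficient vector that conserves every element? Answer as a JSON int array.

Coefficients: [1, 3, 4, 4, 3]

X: 1·2+3·2+4·5 = 28 | 4·4+3·4 = 28
E: 1·6+3·4+4·3 = 30 | 4·6+3·2 = 30
J: 1·0+3·7+4·8 = 53 | 4·8+3·7 = 53
B: 1·3+3·6+4·3 = 33 | 4·6+3·3 = 33
gcd(1,3,4,4,3) = 1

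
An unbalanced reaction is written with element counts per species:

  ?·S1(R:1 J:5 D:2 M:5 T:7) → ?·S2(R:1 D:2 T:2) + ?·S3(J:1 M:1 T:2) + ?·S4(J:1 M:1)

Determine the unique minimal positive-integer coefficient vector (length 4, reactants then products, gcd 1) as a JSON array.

R: 2·1 = 2 | 2·1+5·0+5·0 = 2
J: 2·5 = 10 | 2·0+5·1+5·1 = 10
D: 2·2 = 4 | 2·2+5·0+5·0 = 4
M: 2·5 = 10 | 2·0+5·1+5·1 = 10
T: 2·7 = 14 | 2·2+5·2+5·0 = 14
gcd(2,2,5,5) = 1

Coefficients: [2, 2, 5, 5]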